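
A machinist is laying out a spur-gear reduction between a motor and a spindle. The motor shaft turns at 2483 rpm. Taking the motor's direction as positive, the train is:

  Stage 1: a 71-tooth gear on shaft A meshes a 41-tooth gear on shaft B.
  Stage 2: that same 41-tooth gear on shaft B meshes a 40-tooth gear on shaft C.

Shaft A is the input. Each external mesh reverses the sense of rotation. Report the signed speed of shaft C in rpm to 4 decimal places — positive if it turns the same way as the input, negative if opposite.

Stage 1 [71T→41T]: ω = 2483.0000×71/41 = 4299.8293 rpm, dir flips to −; running = −4299.8293
Stage 2 [41T→40T]: ω = 4299.8293×41/40 = 4407.3250 rpm, dir flips to +; running = +4407.3250

+4407.3250 rpm (same as input, |ω| = 4407.3250 rpm)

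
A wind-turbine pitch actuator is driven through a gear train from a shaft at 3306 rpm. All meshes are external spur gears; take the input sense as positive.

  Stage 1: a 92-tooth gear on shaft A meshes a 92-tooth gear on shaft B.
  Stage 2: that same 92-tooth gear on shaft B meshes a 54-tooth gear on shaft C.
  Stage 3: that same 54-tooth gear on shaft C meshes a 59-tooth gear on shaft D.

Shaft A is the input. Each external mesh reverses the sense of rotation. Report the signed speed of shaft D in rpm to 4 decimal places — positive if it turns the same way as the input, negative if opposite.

-5155.1186 rpm (opposite to input, |ω| = 5155.1186 rpm)

Stage 1 [92T→92T]: ω = 3306.0000×92/92 = 3306.0000 rpm, dir flips to −; running = −3306.0000
Stage 2 [92T→54T]: ω = 3306.0000×92/54 = 5632.4444 rpm, dir flips to +; running = +5632.4444
Stage 3 [54T→59T]: ω = 5632.4444×54/59 = 5155.1186 rpm, dir flips to −; running = −5155.1186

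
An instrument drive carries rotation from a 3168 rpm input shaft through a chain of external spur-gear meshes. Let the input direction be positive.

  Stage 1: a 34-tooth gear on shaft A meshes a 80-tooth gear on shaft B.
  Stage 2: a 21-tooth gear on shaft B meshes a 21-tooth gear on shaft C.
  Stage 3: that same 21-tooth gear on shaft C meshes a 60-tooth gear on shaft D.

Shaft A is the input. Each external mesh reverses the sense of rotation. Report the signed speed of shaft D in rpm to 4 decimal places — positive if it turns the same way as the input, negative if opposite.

-471.2400 rpm (opposite to input, |ω| = 471.2400 rpm)

Stage 1 [34T→80T]: ω = 3168.0000×34/80 = 1346.4000 rpm, dir flips to −; running = −1346.4000
Stage 2 [21T→21T]: ω = 1346.4000×21/21 = 1346.4000 rpm, dir flips to +; running = +1346.4000
Stage 3 [21T→60T]: ω = 1346.4000×21/60 = 471.2400 rpm, dir flips to −; running = −471.2400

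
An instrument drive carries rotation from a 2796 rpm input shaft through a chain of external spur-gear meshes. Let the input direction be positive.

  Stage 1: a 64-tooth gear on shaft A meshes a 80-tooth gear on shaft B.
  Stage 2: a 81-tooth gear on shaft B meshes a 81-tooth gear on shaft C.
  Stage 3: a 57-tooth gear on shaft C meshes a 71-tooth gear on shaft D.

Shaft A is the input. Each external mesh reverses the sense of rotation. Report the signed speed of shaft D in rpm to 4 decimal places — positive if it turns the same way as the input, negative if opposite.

-1795.7408 rpm (opposite to input, |ω| = 1795.7408 rpm)

Stage 1 [64T→80T]: ω = 2796.0000×64/80 = 2236.8000 rpm, dir flips to −; running = −2236.8000
Stage 2 [81T→81T]: ω = 2236.8000×81/81 = 2236.8000 rpm, dir flips to +; running = +2236.8000
Stage 3 [57T→71T]: ω = 2236.8000×57/71 = 1795.7408 rpm, dir flips to −; running = −1795.7408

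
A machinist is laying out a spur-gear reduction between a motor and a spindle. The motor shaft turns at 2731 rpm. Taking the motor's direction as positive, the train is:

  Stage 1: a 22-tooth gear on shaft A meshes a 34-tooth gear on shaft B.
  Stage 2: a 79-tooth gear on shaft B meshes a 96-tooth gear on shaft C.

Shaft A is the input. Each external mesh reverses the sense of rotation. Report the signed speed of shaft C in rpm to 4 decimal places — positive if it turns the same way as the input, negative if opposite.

+1454.1906 rpm (same as input, |ω| = 1454.1906 rpm)

Stage 1 [22T→34T]: ω = 2731.0000×22/34 = 1767.1176 rpm, dir flips to −; running = −1767.1176
Stage 2 [79T→96T]: ω = 1767.1176×79/96 = 1454.1906 rpm, dir flips to +; running = +1454.1906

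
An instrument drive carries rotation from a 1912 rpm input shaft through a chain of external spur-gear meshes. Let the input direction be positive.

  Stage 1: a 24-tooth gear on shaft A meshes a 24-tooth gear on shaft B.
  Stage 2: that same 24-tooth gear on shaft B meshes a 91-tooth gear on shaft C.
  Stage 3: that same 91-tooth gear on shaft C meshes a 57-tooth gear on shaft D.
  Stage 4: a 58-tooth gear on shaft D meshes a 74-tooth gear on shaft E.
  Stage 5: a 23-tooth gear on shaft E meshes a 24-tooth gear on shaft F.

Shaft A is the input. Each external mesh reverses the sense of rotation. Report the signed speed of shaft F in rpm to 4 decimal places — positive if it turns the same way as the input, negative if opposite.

-604.6961 rpm (opposite to input, |ω| = 604.6961 rpm)

Stage 1 [24T→24T]: ω = 1912.0000×24/24 = 1912.0000 rpm, dir flips to −; running = −1912.0000
Stage 2 [24T→91T]: ω = 1912.0000×24/91 = 504.2637 rpm, dir flips to +; running = +504.2637
Stage 3 [91T→57T]: ω = 504.2637×91/57 = 805.0526 rpm, dir flips to −; running = −805.0526
Stage 4 [58T→74T]: ω = 805.0526×58/74 = 630.9872 rpm, dir flips to +; running = +630.9872
Stage 5 [23T→24T]: ω = 630.9872×23/24 = 604.6961 rpm, dir flips to −; running = −604.6961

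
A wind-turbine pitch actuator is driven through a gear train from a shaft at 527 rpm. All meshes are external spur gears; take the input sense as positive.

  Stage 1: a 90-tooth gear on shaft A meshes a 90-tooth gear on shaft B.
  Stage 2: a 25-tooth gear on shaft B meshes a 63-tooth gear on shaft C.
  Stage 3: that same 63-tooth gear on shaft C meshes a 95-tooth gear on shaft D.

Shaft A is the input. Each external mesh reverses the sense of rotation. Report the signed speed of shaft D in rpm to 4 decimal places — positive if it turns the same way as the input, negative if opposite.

-138.6842 rpm (opposite to input, |ω| = 138.6842 rpm)

Stage 1 [90T→90T]: ω = 527.0000×90/90 = 527.0000 rpm, dir flips to −; running = −527.0000
Stage 2 [25T→63T]: ω = 527.0000×25/63 = 209.1270 rpm, dir flips to +; running = +209.1270
Stage 3 [63T→95T]: ω = 209.1270×63/95 = 138.6842 rpm, dir flips to −; running = −138.6842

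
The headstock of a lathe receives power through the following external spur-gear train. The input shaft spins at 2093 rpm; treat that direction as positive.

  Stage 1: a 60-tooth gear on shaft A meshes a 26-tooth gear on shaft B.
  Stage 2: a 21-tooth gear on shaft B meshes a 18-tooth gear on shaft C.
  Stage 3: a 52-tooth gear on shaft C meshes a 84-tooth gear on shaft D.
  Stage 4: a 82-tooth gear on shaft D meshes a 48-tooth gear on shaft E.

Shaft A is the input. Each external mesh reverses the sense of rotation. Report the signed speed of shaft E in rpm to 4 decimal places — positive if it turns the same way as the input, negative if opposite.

Stage 1 [60T→26T]: ω = 2093.0000×60/26 = 4830.0000 rpm, dir flips to −; running = −4830.0000
Stage 2 [21T→18T]: ω = 4830.0000×21/18 = 5635.0000 rpm, dir flips to +; running = +5635.0000
Stage 3 [52T→84T]: ω = 5635.0000×52/84 = 3488.3333 rpm, dir flips to −; running = −3488.3333
Stage 4 [82T→48T]: ω = 3488.3333×82/48 = 5959.2361 rpm, dir flips to +; running = +5959.2361

+5959.2361 rpm (same as input, |ω| = 5959.2361 rpm)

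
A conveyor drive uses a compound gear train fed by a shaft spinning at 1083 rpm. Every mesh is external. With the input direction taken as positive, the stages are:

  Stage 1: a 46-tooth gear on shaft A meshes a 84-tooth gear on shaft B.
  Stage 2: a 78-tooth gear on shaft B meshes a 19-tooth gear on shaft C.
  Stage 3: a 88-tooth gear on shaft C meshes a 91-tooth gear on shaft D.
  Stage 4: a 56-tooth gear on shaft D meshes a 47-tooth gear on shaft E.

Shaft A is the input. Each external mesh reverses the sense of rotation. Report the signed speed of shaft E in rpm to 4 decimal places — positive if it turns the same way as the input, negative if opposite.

Stage 1 [46T→84T]: ω = 1083.0000×46/84 = 593.0714 rpm, dir flips to −; running = −593.0714
Stage 2 [78T→19T]: ω = 593.0714×78/19 = 2434.7143 rpm, dir flips to +; running = +2434.7143
Stage 3 [88T→91T]: ω = 2434.7143×88/91 = 2354.4490 rpm, dir flips to −; running = −2354.4490
Stage 4 [56T→47T]: ω = 2354.4490×56/47 = 2805.3009 rpm, dir flips to +; running = +2805.3009

+2805.3009 rpm (same as input, |ω| = 2805.3009 rpm)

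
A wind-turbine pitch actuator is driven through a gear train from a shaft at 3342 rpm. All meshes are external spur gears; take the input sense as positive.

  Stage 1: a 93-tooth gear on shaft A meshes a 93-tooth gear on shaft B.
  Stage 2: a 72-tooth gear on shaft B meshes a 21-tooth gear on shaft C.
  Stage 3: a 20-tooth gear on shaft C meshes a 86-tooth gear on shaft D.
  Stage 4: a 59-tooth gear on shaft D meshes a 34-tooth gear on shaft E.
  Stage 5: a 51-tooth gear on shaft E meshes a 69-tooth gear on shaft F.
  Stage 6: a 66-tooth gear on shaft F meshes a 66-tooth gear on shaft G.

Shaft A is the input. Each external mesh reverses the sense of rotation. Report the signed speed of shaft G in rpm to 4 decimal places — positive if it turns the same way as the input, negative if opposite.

Stage 1 [93T→93T]: ω = 3342.0000×93/93 = 3342.0000 rpm, dir flips to −; running = −3342.0000
Stage 2 [72T→21T]: ω = 3342.0000×72/21 = 11458.2857 rpm, dir flips to +; running = +11458.2857
Stage 3 [20T→86T]: ω = 11458.2857×20/86 = 2664.7176 rpm, dir flips to −; running = −2664.7176
Stage 4 [59T→34T]: ω = 2664.7176×59/34 = 4624.0688 rpm, dir flips to +; running = +4624.0688
Stage 5 [51T→69T]: ω = 4624.0688×51/69 = 3417.7900 rpm, dir flips to −; running = −3417.7900
Stage 6 [66T→66T]: ω = 3417.7900×66/66 = 3417.7900 rpm, dir flips to +; running = +3417.7900

+3417.7900 rpm (same as input, |ω| = 3417.7900 rpm)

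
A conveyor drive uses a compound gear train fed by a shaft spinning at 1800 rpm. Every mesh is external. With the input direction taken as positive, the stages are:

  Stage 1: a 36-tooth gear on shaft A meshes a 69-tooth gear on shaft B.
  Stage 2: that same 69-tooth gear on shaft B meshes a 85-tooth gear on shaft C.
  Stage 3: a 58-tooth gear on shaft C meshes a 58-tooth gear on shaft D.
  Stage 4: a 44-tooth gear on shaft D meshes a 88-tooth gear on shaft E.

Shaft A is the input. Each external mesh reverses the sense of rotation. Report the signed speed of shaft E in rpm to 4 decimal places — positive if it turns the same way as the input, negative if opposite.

Stage 1 [36T→69T]: ω = 1800.0000×36/69 = 939.1304 rpm, dir flips to −; running = −939.1304
Stage 2 [69T→85T]: ω = 939.1304×69/85 = 762.3529 rpm, dir flips to +; running = +762.3529
Stage 3 [58T→58T]: ω = 762.3529×58/58 = 762.3529 rpm, dir flips to −; running = −762.3529
Stage 4 [44T→88T]: ω = 762.3529×44/88 = 381.1765 rpm, dir flips to +; running = +381.1765

+381.1765 rpm (same as input, |ω| = 381.1765 rpm)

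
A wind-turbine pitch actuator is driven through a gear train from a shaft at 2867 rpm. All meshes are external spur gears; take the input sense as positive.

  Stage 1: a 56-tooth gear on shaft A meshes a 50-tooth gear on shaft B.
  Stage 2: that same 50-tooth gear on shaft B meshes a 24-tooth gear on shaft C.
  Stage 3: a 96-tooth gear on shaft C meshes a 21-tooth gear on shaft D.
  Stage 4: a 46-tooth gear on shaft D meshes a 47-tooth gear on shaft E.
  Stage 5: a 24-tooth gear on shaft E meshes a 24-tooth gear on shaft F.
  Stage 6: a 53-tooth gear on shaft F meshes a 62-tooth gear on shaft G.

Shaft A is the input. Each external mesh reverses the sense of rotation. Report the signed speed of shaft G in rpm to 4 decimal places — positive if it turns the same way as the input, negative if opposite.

+25585.8925 rpm (same as input, |ω| = 25585.8925 rpm)

Stage 1 [56T→50T]: ω = 2867.0000×56/50 = 3211.0400 rpm, dir flips to −; running = −3211.0400
Stage 2 [50T→24T]: ω = 3211.0400×50/24 = 6689.6667 rpm, dir flips to +; running = +6689.6667
Stage 3 [96T→21T]: ω = 6689.6667×96/21 = 30581.3333 rpm, dir flips to −; running = −30581.3333
Stage 4 [46T→47T]: ω = 30581.3333×46/47 = 29930.6667 rpm, dir flips to +; running = +29930.6667
Stage 5 [24T→24T]: ω = 29930.6667×24/24 = 29930.6667 rpm, dir flips to −; running = −29930.6667
Stage 6 [53T→62T]: ω = 29930.6667×53/62 = 25585.8925 rpm, dir flips to +; running = +25585.8925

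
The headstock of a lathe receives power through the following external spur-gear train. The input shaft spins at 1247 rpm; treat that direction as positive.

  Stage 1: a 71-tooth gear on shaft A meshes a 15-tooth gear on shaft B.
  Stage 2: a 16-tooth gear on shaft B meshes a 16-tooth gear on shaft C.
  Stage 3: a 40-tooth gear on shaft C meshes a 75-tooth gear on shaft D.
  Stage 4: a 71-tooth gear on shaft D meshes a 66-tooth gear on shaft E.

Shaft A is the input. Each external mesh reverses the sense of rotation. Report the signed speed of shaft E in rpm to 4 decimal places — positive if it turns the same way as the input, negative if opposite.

+3386.4657 rpm (same as input, |ω| = 3386.4657 rpm)

Stage 1 [71T→15T]: ω = 1247.0000×71/15 = 5902.4667 rpm, dir flips to −; running = −5902.4667
Stage 2 [16T→16T]: ω = 5902.4667×16/16 = 5902.4667 rpm, dir flips to +; running = +5902.4667
Stage 3 [40T→75T]: ω = 5902.4667×40/75 = 3147.9822 rpm, dir flips to −; running = −3147.9822
Stage 4 [71T→66T]: ω = 3147.9822×71/66 = 3386.4657 rpm, dir flips to +; running = +3386.4657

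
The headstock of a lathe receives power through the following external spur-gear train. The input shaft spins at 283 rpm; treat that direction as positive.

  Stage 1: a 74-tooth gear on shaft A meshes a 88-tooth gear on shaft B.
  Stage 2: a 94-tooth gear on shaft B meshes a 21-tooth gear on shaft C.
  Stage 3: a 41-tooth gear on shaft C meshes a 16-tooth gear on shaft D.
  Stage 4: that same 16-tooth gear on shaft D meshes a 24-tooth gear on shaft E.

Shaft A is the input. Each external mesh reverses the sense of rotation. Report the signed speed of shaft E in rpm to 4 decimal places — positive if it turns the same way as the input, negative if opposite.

+1819.7707 rpm (same as input, |ω| = 1819.7707 rpm)

Stage 1 [74T→88T]: ω = 283.0000×74/88 = 237.9773 rpm, dir flips to −; running = −237.9773
Stage 2 [94T→21T]: ω = 237.9773×94/21 = 1065.2316 rpm, dir flips to +; running = +1065.2316
Stage 3 [41T→16T]: ω = 1065.2316×41/16 = 2729.6560 rpm, dir flips to −; running = −2729.6560
Stage 4 [16T→24T]: ω = 2729.6560×16/24 = 1819.7707 rpm, dir flips to +; running = +1819.7707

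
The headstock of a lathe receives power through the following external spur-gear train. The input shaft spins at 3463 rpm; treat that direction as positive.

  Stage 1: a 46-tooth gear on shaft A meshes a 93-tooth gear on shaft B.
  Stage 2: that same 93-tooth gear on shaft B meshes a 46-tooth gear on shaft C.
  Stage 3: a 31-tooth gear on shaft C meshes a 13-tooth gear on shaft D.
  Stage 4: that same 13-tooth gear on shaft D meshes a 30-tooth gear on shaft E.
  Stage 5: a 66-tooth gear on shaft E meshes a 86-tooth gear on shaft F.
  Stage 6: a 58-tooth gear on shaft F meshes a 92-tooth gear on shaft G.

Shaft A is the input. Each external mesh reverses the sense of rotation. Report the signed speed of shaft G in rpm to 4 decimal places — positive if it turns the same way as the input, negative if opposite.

+1731.3249 rpm (same as input, |ω| = 1731.3249 rpm)

Stage 1 [46T→93T]: ω = 3463.0000×46/93 = 1712.8817 rpm, dir flips to −; running = −1712.8817
Stage 2 [93T→46T]: ω = 1712.8817×93/46 = 3463.0000 rpm, dir flips to +; running = +3463.0000
Stage 3 [31T→13T]: ω = 3463.0000×31/13 = 8257.9231 rpm, dir flips to −; running = −8257.9231
Stage 4 [13T→30T]: ω = 8257.9231×13/30 = 3578.4333 rpm, dir flips to +; running = +3578.4333
Stage 5 [66T→86T]: ω = 3578.4333×66/86 = 2746.2395 rpm, dir flips to −; running = −2746.2395
Stage 6 [58T→92T]: ω = 2746.2395×58/92 = 1731.3249 rpm, dir flips to +; running = +1731.3249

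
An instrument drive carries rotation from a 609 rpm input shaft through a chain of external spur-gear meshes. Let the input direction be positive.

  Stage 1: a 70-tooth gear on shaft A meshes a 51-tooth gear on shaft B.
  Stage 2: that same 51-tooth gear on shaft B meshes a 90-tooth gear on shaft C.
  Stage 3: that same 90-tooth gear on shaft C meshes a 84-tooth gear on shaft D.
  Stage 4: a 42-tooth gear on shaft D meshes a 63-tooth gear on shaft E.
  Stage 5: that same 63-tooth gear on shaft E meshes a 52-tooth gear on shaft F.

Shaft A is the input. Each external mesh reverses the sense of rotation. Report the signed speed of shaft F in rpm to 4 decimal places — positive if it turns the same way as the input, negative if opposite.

-409.9038 rpm (opposite to input, |ω| = 409.9038 rpm)

Stage 1 [70T→51T]: ω = 609.0000×70/51 = 835.8824 rpm, dir flips to −; running = −835.8824
Stage 2 [51T→90T]: ω = 835.8824×51/90 = 473.6667 rpm, dir flips to +; running = +473.6667
Stage 3 [90T→84T]: ω = 473.6667×90/84 = 507.5000 rpm, dir flips to −; running = −507.5000
Stage 4 [42T→63T]: ω = 507.5000×42/63 = 338.3333 rpm, dir flips to +; running = +338.3333
Stage 5 [63T→52T]: ω = 338.3333×63/52 = 409.9038 rpm, dir flips to −; running = −409.9038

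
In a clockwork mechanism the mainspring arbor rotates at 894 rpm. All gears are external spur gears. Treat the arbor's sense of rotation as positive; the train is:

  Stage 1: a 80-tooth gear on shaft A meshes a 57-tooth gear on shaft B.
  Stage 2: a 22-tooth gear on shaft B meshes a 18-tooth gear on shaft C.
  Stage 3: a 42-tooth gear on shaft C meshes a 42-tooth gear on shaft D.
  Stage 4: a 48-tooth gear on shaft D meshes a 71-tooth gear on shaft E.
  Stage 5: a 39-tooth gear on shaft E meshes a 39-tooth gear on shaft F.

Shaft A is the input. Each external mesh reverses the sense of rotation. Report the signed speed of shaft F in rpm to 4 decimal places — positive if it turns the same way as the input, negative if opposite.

-1036.7779 rpm (opposite to input, |ω| = 1036.7779 rpm)

Stage 1 [80T→57T]: ω = 894.0000×80/57 = 1254.7368 rpm, dir flips to −; running = −1254.7368
Stage 2 [22T→18T]: ω = 1254.7368×22/18 = 1533.5673 rpm, dir flips to +; running = +1533.5673
Stage 3 [42T→42T]: ω = 1533.5673×42/42 = 1533.5673 rpm, dir flips to −; running = −1533.5673
Stage 4 [48T→71T]: ω = 1533.5673×48/71 = 1036.7779 rpm, dir flips to +; running = +1036.7779
Stage 5 [39T→39T]: ω = 1036.7779×39/39 = 1036.7779 rpm, dir flips to −; running = −1036.7779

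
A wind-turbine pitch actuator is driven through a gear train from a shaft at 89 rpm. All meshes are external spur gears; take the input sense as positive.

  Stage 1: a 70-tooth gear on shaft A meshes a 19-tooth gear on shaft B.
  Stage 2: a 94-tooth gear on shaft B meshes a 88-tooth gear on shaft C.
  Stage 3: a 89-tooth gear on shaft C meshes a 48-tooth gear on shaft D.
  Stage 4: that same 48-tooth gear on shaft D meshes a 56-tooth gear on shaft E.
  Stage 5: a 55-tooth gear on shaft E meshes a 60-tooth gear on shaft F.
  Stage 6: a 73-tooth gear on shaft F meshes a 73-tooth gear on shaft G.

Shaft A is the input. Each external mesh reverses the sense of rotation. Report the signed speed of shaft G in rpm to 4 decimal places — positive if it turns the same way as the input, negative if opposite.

+510.2618 rpm (same as input, |ω| = 510.2618 rpm)

Stage 1 [70T→19T]: ω = 89.0000×70/19 = 327.8947 rpm, dir flips to −; running = −327.8947
Stage 2 [94T→88T]: ω = 327.8947×94/88 = 350.2512 rpm, dir flips to +; running = +350.2512
Stage 3 [89T→48T]: ω = 350.2512×89/48 = 649.4241 rpm, dir flips to −; running = −649.4241
Stage 4 [48T→56T]: ω = 649.4241×48/56 = 556.6492 rpm, dir flips to +; running = +556.6492
Stage 5 [55T→60T]: ω = 556.6492×55/60 = 510.2618 rpm, dir flips to −; running = −510.2618
Stage 6 [73T→73T]: ω = 510.2618×73/73 = 510.2618 rpm, dir flips to +; running = +510.2618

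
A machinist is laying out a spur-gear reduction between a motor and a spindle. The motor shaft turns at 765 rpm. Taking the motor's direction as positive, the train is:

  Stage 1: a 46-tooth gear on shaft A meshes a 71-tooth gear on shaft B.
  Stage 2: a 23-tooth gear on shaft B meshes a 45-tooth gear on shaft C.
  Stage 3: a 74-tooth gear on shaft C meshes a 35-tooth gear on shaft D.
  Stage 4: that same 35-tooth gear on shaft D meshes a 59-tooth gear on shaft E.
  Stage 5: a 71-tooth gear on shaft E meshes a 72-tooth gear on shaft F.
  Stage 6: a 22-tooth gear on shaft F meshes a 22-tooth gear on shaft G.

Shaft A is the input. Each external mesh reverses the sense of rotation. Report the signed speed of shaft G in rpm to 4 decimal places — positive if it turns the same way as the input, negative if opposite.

Stage 1 [46T→71T]: ω = 765.0000×46/71 = 495.6338 rpm, dir flips to −; running = −495.6338
Stage 2 [23T→45T]: ω = 495.6338×23/45 = 253.3239 rpm, dir flips to +; running = +253.3239
Stage 3 [74T→35T]: ω = 253.3239×74/35 = 535.5992 rpm, dir flips to −; running = −535.5992
Stage 4 [35T→59T]: ω = 535.5992×35/59 = 317.7283 rpm, dir flips to +; running = +317.7283
Stage 5 [71T→72T]: ω = 317.7283×71/72 = 313.3154 rpm, dir flips to −; running = −313.3154
Stage 6 [22T→22T]: ω = 313.3154×22/22 = 313.3154 rpm, dir flips to +; running = +313.3154

+313.3154 rpm (same as input, |ω| = 313.3154 rpm)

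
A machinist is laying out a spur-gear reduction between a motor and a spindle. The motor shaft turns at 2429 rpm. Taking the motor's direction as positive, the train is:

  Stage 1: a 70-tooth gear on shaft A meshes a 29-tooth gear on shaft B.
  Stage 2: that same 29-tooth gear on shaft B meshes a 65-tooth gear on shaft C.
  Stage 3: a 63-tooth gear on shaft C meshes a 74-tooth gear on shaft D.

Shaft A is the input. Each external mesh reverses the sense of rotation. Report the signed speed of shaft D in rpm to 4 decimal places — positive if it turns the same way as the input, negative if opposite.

-2227.0042 rpm (opposite to input, |ω| = 2227.0042 rpm)

Stage 1 [70T→29T]: ω = 2429.0000×70/29 = 5863.1034 rpm, dir flips to −; running = −5863.1034
Stage 2 [29T→65T]: ω = 5863.1034×29/65 = 2615.8462 rpm, dir flips to +; running = +2615.8462
Stage 3 [63T→74T]: ω = 2615.8462×63/74 = 2227.0042 rpm, dir flips to −; running = −2227.0042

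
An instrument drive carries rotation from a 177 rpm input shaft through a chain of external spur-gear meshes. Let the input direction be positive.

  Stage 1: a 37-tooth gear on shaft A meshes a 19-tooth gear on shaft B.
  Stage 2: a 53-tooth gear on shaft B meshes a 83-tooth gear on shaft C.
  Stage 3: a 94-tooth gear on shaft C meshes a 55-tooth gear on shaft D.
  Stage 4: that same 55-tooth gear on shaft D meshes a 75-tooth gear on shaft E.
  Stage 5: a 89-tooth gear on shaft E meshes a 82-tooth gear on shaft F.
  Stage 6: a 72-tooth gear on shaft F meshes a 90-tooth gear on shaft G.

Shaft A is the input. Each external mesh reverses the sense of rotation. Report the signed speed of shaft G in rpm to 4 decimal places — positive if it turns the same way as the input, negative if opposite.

+239.5256 rpm (same as input, |ω| = 239.5256 rpm)

Stage 1 [37T→19T]: ω = 177.0000×37/19 = 344.6842 rpm, dir flips to −; running = −344.6842
Stage 2 [53T→83T]: ω = 344.6842×53/83 = 220.0996 rpm, dir flips to +; running = +220.0996
Stage 3 [94T→55T]: ω = 220.0996×94/55 = 376.1702 rpm, dir flips to −; running = −376.1702
Stage 4 [55T→75T]: ω = 376.1702×55/75 = 275.8581 rpm, dir flips to +; running = +275.8581
Stage 5 [89T→82T]: ω = 275.8581×89/82 = 299.4070 rpm, dir flips to −; running = −299.4070
Stage 6 [72T→90T]: ω = 299.4070×72/90 = 239.5256 rpm, dir flips to +; running = +239.5256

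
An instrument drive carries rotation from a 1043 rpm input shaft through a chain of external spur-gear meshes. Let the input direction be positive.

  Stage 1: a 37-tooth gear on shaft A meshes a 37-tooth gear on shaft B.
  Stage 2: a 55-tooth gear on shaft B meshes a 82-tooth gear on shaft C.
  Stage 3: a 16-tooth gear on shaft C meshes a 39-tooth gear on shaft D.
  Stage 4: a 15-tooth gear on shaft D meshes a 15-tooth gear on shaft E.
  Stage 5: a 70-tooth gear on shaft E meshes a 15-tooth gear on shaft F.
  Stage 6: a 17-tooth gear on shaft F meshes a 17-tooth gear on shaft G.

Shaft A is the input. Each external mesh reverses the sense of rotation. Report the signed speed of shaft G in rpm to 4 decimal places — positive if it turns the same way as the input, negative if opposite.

Stage 1 [37T→37T]: ω = 1043.0000×37/37 = 1043.0000 rpm, dir flips to −; running = −1043.0000
Stage 2 [55T→82T]: ω = 1043.0000×55/82 = 699.5732 rpm, dir flips to +; running = +699.5732
Stage 3 [16T→39T]: ω = 699.5732×16/39 = 287.0044 rpm, dir flips to −; running = −287.0044
Stage 4 [15T→15T]: ω = 287.0044×15/15 = 287.0044 rpm, dir flips to +; running = +287.0044
Stage 5 [70T→15T]: ω = 287.0044×70/15 = 1339.3538 rpm, dir flips to −; running = −1339.3538
Stage 6 [17T→17T]: ω = 1339.3538×17/17 = 1339.3538 rpm, dir flips to +; running = +1339.3538

+1339.3538 rpm (same as input, |ω| = 1339.3538 rpm)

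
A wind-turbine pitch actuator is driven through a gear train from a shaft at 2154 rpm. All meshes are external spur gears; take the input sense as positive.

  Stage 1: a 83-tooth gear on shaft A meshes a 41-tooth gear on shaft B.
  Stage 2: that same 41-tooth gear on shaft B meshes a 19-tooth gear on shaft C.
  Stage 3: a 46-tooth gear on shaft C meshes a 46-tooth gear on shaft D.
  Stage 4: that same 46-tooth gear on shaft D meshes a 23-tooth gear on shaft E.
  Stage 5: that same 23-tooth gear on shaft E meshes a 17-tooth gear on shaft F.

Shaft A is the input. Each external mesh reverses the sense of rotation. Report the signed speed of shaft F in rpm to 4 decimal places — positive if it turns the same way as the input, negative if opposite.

-25461.2136 rpm (opposite to input, |ω| = 25461.2136 rpm)

Stage 1 [83T→41T]: ω = 2154.0000×83/41 = 4360.5366 rpm, dir flips to −; running = −4360.5366
Stage 2 [41T→19T]: ω = 4360.5366×41/19 = 9409.5789 rpm, dir flips to +; running = +9409.5789
Stage 3 [46T→46T]: ω = 9409.5789×46/46 = 9409.5789 rpm, dir flips to −; running = −9409.5789
Stage 4 [46T→23T]: ω = 9409.5789×46/23 = 18819.1579 rpm, dir flips to +; running = +18819.1579
Stage 5 [23T→17T]: ω = 18819.1579×23/17 = 25461.2136 rpm, dir flips to −; running = −25461.2136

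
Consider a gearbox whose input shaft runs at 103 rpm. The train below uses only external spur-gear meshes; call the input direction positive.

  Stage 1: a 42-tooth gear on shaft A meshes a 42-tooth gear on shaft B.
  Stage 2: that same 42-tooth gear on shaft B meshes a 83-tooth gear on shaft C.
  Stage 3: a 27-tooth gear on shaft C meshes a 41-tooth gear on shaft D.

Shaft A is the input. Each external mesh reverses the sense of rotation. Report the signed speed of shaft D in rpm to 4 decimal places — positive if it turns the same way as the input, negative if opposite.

-34.3232 rpm (opposite to input, |ω| = 34.3232 rpm)

Stage 1 [42T→42T]: ω = 103.0000×42/42 = 103.0000 rpm, dir flips to −; running = −103.0000
Stage 2 [42T→83T]: ω = 103.0000×42/83 = 52.1205 rpm, dir flips to +; running = +52.1205
Stage 3 [27T→41T]: ω = 52.1205×27/41 = 34.3232 rpm, dir flips to −; running = −34.3232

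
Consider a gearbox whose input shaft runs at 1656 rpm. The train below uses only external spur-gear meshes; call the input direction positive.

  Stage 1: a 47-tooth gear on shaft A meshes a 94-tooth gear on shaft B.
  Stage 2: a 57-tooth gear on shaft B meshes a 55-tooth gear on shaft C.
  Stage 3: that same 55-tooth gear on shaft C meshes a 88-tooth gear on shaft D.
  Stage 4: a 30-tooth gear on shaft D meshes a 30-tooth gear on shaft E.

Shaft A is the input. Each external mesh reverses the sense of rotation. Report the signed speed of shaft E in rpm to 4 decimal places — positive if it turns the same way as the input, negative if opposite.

+536.3182 rpm (same as input, |ω| = 536.3182 rpm)

Stage 1 [47T→94T]: ω = 1656.0000×47/94 = 828.0000 rpm, dir flips to −; running = −828.0000
Stage 2 [57T→55T]: ω = 828.0000×57/55 = 858.1091 rpm, dir flips to +; running = +858.1091
Stage 3 [55T→88T]: ω = 858.1091×55/88 = 536.3182 rpm, dir flips to −; running = −536.3182
Stage 4 [30T→30T]: ω = 536.3182×30/30 = 536.3182 rpm, dir flips to +; running = +536.3182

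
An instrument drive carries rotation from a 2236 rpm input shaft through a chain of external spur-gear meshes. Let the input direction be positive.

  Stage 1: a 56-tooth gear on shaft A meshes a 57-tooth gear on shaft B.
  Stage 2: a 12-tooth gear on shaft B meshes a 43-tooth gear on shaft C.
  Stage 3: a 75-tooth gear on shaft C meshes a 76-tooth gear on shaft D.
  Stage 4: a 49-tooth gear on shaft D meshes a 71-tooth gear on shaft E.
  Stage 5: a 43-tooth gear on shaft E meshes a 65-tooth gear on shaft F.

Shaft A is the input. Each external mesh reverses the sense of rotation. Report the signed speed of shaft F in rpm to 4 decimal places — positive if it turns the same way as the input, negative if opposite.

Stage 1 [56T→57T]: ω = 2236.0000×56/57 = 2196.7719 rpm, dir flips to −; running = −2196.7719
Stage 2 [12T→43T]: ω = 2196.7719×12/43 = 613.0526 rpm, dir flips to +; running = +613.0526
Stage 3 [75T→76T]: ω = 613.0526×75/76 = 604.9861 rpm, dir flips to −; running = −604.9861
Stage 4 [49T→71T]: ω = 604.9861×49/71 = 417.5257 rpm, dir flips to +; running = +417.5257
Stage 5 [43T→65T]: ω = 417.5257×43/65 = 276.2093 rpm, dir flips to −; running = −276.2093

-276.2093 rpm (opposite to input, |ω| = 276.2093 rpm)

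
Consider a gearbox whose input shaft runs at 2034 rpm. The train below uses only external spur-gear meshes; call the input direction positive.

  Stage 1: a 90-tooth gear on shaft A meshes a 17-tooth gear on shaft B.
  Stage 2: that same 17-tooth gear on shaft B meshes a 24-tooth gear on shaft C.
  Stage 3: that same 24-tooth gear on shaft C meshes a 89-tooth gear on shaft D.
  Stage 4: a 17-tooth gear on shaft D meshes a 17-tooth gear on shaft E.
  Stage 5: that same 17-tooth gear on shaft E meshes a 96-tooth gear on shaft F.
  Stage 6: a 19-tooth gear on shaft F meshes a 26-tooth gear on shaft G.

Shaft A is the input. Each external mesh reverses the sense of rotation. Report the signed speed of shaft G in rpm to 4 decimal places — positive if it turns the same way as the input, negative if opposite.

Stage 1 [90T→17T]: ω = 2034.0000×90/17 = 10768.2353 rpm, dir flips to −; running = −10768.2353
Stage 2 [17T→24T]: ω = 10768.2353×17/24 = 7627.5000 rpm, dir flips to +; running = +7627.5000
Stage 3 [24T→89T]: ω = 7627.5000×24/89 = 2056.8539 rpm, dir flips to −; running = −2056.8539
Stage 4 [17T→17T]: ω = 2056.8539×17/17 = 2056.8539 rpm, dir flips to +; running = +2056.8539
Stage 5 [17T→96T]: ω = 2056.8539×17/96 = 364.2346 rpm, dir flips to −; running = −364.2346
Stage 6 [19T→26T]: ω = 364.2346×19/26 = 266.1714 rpm, dir flips to +; running = +266.1714

+266.1714 rpm (same as input, |ω| = 266.1714 rpm)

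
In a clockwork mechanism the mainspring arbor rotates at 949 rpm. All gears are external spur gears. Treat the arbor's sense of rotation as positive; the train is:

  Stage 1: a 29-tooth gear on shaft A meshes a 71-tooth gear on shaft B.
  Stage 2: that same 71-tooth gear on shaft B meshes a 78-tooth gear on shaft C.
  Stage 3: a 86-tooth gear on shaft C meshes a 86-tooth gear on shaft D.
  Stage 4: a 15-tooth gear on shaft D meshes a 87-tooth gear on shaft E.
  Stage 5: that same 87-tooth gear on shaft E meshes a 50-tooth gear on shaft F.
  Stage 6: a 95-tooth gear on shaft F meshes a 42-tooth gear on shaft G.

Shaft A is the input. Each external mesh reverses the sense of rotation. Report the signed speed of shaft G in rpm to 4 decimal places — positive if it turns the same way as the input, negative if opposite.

Stage 1 [29T→71T]: ω = 949.0000×29/71 = 387.6197 rpm, dir flips to −; running = −387.6197
Stage 2 [71T→78T]: ω = 387.6197×71/78 = 352.8333 rpm, dir flips to +; running = +352.8333
Stage 3 [86T→86T]: ω = 352.8333×86/86 = 352.8333 rpm, dir flips to −; running = −352.8333
Stage 4 [15T→87T]: ω = 352.8333×15/87 = 60.8333 rpm, dir flips to +; running = +60.8333
Stage 5 [87T→50T]: ω = 60.8333×87/50 = 105.8500 rpm, dir flips to −; running = −105.8500
Stage 6 [95T→42T]: ω = 105.8500×95/42 = 239.4226 rpm, dir flips to +; running = +239.4226

+239.4226 rpm (same as input, |ω| = 239.4226 rpm)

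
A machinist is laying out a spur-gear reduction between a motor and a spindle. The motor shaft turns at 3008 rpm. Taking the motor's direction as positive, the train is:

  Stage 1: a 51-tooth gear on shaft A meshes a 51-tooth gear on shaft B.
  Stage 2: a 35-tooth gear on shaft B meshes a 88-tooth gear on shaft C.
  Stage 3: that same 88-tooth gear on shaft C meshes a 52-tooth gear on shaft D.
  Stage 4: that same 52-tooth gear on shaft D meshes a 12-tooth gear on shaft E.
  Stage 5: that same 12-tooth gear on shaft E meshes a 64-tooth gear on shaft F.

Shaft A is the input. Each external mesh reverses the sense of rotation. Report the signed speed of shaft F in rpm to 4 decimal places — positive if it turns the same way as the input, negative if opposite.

-1645.0000 rpm (opposite to input, |ω| = 1645.0000 rpm)

Stage 1 [51T→51T]: ω = 3008.0000×51/51 = 3008.0000 rpm, dir flips to −; running = −3008.0000
Stage 2 [35T→88T]: ω = 3008.0000×35/88 = 1196.3636 rpm, dir flips to +; running = +1196.3636
Stage 3 [88T→52T]: ω = 1196.3636×88/52 = 2024.6154 rpm, dir flips to −; running = −2024.6154
Stage 4 [52T→12T]: ω = 2024.6154×52/12 = 8773.3333 rpm, dir flips to +; running = +8773.3333
Stage 5 [12T→64T]: ω = 8773.3333×12/64 = 1645.0000 rpm, dir flips to −; running = −1645.0000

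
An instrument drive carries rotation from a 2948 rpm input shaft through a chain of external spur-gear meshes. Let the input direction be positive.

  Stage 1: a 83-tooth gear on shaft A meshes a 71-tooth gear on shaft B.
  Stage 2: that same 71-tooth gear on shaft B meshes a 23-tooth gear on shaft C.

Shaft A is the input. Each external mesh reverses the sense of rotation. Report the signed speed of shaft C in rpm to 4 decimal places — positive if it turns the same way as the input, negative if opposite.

+10638.4348 rpm (same as input, |ω| = 10638.4348 rpm)

Stage 1 [83T→71T]: ω = 2948.0000×83/71 = 3446.2535 rpm, dir flips to −; running = −3446.2535
Stage 2 [71T→23T]: ω = 3446.2535×71/23 = 10638.4348 rpm, dir flips to +; running = +10638.4348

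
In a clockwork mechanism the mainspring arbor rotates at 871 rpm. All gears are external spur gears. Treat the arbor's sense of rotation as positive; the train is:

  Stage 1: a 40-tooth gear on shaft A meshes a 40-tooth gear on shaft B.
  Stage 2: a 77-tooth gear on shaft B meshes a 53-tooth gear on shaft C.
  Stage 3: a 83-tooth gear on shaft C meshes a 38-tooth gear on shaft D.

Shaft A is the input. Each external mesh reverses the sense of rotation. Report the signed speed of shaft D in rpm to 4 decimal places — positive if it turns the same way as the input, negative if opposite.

Stage 1 [40T→40T]: ω = 871.0000×40/40 = 871.0000 rpm, dir flips to −; running = −871.0000
Stage 2 [77T→53T]: ω = 871.0000×77/53 = 1265.4151 rpm, dir flips to +; running = +1265.4151
Stage 3 [83T→38T]: ω = 1265.4151×83/38 = 2763.9330 rpm, dir flips to −; running = −2763.9330

-2763.9330 rpm (opposite to input, |ω| = 2763.9330 rpm)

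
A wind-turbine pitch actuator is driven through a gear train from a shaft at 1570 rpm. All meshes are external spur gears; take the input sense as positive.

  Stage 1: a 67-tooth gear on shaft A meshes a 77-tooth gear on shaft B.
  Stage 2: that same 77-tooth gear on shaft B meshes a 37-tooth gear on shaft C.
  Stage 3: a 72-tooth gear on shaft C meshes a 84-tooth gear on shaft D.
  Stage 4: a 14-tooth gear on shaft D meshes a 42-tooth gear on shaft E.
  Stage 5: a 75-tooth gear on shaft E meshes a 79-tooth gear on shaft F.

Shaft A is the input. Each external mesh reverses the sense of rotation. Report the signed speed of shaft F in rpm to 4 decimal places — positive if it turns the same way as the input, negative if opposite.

-771.1500 rpm (opposite to input, |ω| = 771.1500 rpm)

Stage 1 [67T→77T]: ω = 1570.0000×67/77 = 1366.1039 rpm, dir flips to −; running = −1366.1039
Stage 2 [77T→37T]: ω = 1366.1039×77/37 = 2842.9730 rpm, dir flips to +; running = +2842.9730
Stage 3 [72T→84T]: ω = 2842.9730×72/84 = 2436.8340 rpm, dir flips to −; running = −2436.8340
Stage 4 [14T→42T]: ω = 2436.8340×14/42 = 812.2780 rpm, dir flips to +; running = +812.2780
Stage 5 [75T→79T]: ω = 812.2780×75/79 = 771.1500 rpm, dir flips to −; running = −771.1500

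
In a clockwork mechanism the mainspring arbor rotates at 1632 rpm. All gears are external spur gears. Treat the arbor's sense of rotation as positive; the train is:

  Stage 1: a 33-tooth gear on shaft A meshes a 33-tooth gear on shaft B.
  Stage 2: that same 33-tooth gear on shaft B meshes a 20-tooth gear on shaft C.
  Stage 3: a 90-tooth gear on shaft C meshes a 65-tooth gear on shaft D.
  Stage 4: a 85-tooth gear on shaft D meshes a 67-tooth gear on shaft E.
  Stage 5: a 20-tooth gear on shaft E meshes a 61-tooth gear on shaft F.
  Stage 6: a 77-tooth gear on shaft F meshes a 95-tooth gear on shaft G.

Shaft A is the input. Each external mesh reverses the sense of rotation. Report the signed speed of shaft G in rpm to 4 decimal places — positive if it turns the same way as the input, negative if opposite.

Stage 1 [33T→33T]: ω = 1632.0000×33/33 = 1632.0000 rpm, dir flips to −; running = −1632.0000
Stage 2 [33T→20T]: ω = 1632.0000×33/20 = 2692.8000 rpm, dir flips to +; running = +2692.8000
Stage 3 [90T→65T]: ω = 2692.8000×90/65 = 3728.4923 rpm, dir flips to −; running = −3728.4923
Stage 4 [85T→67T]: ω = 3728.4923×85/67 = 4730.1768 rpm, dir flips to +; running = +4730.1768
Stage 5 [20T→61T]: ω = 4730.1768×20/61 = 1550.8776 rpm, dir flips to −; running = −1550.8776
Stage 6 [77T→95T]: ω = 1550.8776×77/95 = 1257.0271 rpm, dir flips to +; running = +1257.0271

+1257.0271 rpm (same as input, |ω| = 1257.0271 rpm)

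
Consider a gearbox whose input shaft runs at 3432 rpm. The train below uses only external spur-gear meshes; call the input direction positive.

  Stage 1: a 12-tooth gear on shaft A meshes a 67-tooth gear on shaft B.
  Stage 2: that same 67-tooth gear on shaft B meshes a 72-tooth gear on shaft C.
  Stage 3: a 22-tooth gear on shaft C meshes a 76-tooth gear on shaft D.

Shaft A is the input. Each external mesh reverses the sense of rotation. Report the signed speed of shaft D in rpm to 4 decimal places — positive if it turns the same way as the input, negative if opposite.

Stage 1 [12T→67T]: ω = 3432.0000×12/67 = 614.6866 rpm, dir flips to −; running = −614.6866
Stage 2 [67T→72T]: ω = 614.6866×67/72 = 572.0000 rpm, dir flips to +; running = +572.0000
Stage 3 [22T→76T]: ω = 572.0000×22/76 = 165.5789 rpm, dir flips to −; running = −165.5789

-165.5789 rpm (opposite to input, |ω| = 165.5789 rpm)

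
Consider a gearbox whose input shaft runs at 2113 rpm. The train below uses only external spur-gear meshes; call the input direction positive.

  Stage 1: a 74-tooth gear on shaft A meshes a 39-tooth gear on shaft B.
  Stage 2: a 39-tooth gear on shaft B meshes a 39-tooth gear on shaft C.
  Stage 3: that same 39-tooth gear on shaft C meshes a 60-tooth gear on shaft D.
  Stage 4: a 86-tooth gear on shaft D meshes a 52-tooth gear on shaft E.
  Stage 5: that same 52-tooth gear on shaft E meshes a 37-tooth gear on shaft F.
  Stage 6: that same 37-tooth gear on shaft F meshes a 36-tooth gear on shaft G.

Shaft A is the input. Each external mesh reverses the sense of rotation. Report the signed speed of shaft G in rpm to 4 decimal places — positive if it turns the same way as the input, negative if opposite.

Stage 1 [74T→39T]: ω = 2113.0000×74/39 = 4009.2821 rpm, dir flips to −; running = −4009.2821
Stage 2 [39T→39T]: ω = 4009.2821×39/39 = 4009.2821 rpm, dir flips to +; running = +4009.2821
Stage 3 [39T→60T]: ω = 4009.2821×39/60 = 2606.0333 rpm, dir flips to −; running = −2606.0333
Stage 4 [86T→52T]: ω = 2606.0333×86/52 = 4309.9782 rpm, dir flips to +; running = +4309.9782
Stage 5 [52T→37T]: ω = 4309.9782×52/37 = 6057.2667 rpm, dir flips to −; running = −6057.2667
Stage 6 [37T→36T]: ω = 6057.2667×37/36 = 6225.5241 rpm, dir flips to +; running = +6225.5241

+6225.5241 rpm (same as input, |ω| = 6225.5241 rpm)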